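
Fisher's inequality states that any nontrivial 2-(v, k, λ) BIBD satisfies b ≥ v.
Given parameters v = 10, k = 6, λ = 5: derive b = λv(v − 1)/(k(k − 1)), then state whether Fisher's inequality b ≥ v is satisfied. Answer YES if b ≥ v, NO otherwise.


r = λ(v − 1)/(k − 1) = 5·9/5 = 9.
b = vr/k = 10·9/6 = 15.
Fisher's inequality: b ≥ v ⇔ 15 ≥ 10? YES.

YES


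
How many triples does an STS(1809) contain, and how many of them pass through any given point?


An STS(v) is a 2-(v, 3, 1) BIBD: block size k = 3, λ = 1.
Replication: r(k − 1) = λ(v − 1) ⇒ r·2 = 1809 − 1 = 1808 ⇒ r = 904.
Block count: b = v(v − 1)/6 = 1809·1808/6 = 3270672/6 = 545112.
(Check via bk = vr: 545112·3 = 1635336 = 1809·904 = 1635336 ✓.)

r = 904, b = 545112.


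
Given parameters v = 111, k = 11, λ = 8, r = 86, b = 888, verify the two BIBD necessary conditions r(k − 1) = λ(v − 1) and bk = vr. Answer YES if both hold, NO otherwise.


Condition (i): r(k − 1) = 86·10 = 860; λ(v − 1) = 8·110 = 880. Match? NO.
Condition (ii): bk = 888·11 = 9768; vr = 111·86 = 9546. Match? NO.
Both conditions hold? NO.

NO


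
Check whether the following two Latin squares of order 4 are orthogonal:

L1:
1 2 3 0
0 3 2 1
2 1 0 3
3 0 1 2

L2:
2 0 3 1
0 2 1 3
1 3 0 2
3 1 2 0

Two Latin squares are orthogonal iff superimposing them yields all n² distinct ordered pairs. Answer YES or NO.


Form the n² = 16 superimposed pairs (L1[i][j], L2[i][j]), row by row (rows and columns indexed from 0):
row 0: (1,2) (2,0) (3,3) (0,1)
row 1: (0,0) (3,2) (2,1) (1,3)
row 2: (2,1) (1,3) (0,0) (3,2)
row 3: (3,3) (0,1) (1,2) (2,0)
Orthogonality requires all 16 pairs distinct.
But the pair (2,1) repeats: cell (1,2) has L1 = 2, L2 = 1, and cell (2,0) has L1 = 2, L2 = 1.
A repeated pair means some other pair never occurs (only 8 distinct pairs out of 16), so the squares are not orthogonal.
Conclusion: NO.

NO


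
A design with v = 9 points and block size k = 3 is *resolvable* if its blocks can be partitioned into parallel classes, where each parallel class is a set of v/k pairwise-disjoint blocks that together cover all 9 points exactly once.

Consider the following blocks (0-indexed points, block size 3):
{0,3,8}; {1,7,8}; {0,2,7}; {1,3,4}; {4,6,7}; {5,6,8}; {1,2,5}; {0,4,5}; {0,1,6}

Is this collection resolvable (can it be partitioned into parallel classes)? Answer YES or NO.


v = 9, block size k = 3, number of blocks = 9.
For resolvability, blocks must partition into parallel classes of size v/k = 3.
Total blocks must therefore be a multiple of 3: 9 = 3·3 + 0 ⇒ divisible ✓.
Consider block {1,7,8}. The only other block(s) in the collection disjoint from it are {0,4,5} — just 1 block(s). Any parallel class containing {1,7,8} would need 2 other blocks each disjoint from it, so no parallel class of size 3 can contain {1,7,8}.
Since every block must belong to some parallel class in a resolution, the collection cannot be partitioned into parallel classes.
Resolvable? NO.

NO


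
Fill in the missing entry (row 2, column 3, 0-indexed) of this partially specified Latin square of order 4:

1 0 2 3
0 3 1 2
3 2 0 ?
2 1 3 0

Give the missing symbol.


Row 2 contains symbols [0, 2, 3] — missing [1].
Column 3 contains symbols [0, 2, 3] — missing [1].
The missing symbol must appear in both missing sets; intersection = [1].
Therefore the hidden value is 1.

Missing value = 1.


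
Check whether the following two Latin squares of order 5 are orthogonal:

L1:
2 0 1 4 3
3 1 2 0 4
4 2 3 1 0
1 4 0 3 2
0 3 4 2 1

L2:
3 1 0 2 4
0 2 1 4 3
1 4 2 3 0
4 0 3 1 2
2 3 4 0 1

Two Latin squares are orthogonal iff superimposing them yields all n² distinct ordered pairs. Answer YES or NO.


Form the n² = 25 superimposed pairs (L1[i][j], L2[i][j]), row by row (rows and columns indexed from 0):
row 0: (2,3) (0,1) (1,0) (4,2) (3,4)
row 1: (3,0) (1,2) (2,1) (0,4) (4,3)
row 2: (4,1) (2,4) (3,2) (1,3) (0,0)
row 3: (1,4) (4,0) (0,3) (3,1) (2,2)
row 4: (0,2) (3,3) (4,4) (2,0) (1,1)
Orthogonality requires all 25 pairs distinct.
Check by first coordinate: for each symbol s of L1, list the L2 entries in the n cells where L1 = s; they must all differ.
  L1 = 0: L2 entries (in reading order) 1, 4, 0, 3, 2 — all 5 distinct ✓
  L1 = 1: L2 entries (in reading order) 0, 2, 3, 4, 1 — all 5 distinct ✓
  L1 = 2: L2 entries (in reading order) 3, 1, 4, 2, 0 — all 5 distinct ✓
  L1 = 3: L2 entries (in reading order) 4, 0, 2, 1, 3 — all 5 distinct ✓
  L1 = 4: L2 entries (in reading order) 2, 3, 1, 0, 4 — all 5 distinct ✓
Every symbol of L1 meets every symbol of L2 exactly once, so all 25 pairs are distinct (25 of 25).
Conclusion: YES.

YES


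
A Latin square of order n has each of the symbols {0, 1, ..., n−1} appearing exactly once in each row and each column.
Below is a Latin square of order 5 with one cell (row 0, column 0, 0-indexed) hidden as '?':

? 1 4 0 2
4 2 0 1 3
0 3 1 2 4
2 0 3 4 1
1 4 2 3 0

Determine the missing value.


Row 0 contains symbols [0, 1, 2, 4] — missing [3].
Column 0 contains symbols [0, 1, 2, 4] — missing [3].
The missing symbol must appear in both missing sets; intersection = [3].
Therefore the hidden value is 3.

Missing value = 3.


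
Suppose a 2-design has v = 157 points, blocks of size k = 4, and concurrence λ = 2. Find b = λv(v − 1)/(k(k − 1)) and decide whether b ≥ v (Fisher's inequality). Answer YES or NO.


b = λv(v − 1)/(k(k − 1)) = 2·157·156/(4·3) = 48984/12 = 4082.
Compare with v = 157: b ≥ v, so Fisher's inequality holds.

YES


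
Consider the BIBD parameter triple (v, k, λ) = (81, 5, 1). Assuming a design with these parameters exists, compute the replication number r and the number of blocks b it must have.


Any 2-(v, k, λ) BIBD satisfies two necessary conditions:
  (i)  Each point sits in r blocks, and counting incidences through any fixed point gives r(k − 1) = λ(v − 1), so r = λ(v − 1)/(k − 1).
  (ii) Total incidences bk = vr, so b = vr/k.
Step 1: r = λ(v − 1)/(k − 1) = 1·(81 − 1)/(5 − 1) = 1·80/4 = 80/4 = 20.
Step 2: b = vr/k = 81·20/5 = 1620/5 = 324.
Check integrality: r = 20 ∈ Z ✓, b = 324 ∈ Z ✓.
(These identities are necessary conditions: they determine r and b for any design with these parameters, but do not by themselves prove that one exists.)

r = 20, b = 324.


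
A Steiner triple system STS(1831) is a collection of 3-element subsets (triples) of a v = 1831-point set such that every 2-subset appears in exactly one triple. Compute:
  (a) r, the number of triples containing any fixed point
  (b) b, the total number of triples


An STS(v) is a 2-(v, 3, 1) BIBD: block size k = 3, λ = 1.
Replication: r(k − 1) = λ(v − 1) ⇒ r·2 = 1831 − 1 = 1830 ⇒ r = 915.
Block count: b = v(v − 1)/6 = 1831·1830/6 = 3350730/6 = 558455.

r = 915, b = 558455.


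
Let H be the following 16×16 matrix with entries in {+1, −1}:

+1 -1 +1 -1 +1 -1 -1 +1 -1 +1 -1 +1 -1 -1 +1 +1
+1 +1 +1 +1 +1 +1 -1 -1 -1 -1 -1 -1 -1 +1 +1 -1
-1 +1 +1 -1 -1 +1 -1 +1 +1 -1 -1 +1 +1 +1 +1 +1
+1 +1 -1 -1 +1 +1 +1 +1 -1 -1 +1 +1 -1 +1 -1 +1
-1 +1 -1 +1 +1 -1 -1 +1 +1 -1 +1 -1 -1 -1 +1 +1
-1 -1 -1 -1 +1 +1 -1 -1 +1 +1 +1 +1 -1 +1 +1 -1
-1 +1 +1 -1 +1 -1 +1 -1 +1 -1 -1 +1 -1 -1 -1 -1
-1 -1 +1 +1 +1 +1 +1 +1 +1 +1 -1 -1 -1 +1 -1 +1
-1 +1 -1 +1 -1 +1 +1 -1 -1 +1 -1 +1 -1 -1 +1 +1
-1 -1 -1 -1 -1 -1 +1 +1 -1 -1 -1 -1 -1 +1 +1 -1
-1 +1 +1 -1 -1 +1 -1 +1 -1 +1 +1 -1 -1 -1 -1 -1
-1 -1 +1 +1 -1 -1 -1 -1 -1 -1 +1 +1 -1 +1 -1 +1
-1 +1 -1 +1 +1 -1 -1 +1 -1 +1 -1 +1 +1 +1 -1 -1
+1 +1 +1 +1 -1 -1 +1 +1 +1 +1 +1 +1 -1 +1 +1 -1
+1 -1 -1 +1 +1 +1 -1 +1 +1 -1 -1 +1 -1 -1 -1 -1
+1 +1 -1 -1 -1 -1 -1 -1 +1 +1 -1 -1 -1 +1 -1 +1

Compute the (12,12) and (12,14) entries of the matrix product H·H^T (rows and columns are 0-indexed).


Row 12 of H: [-1, 1, -1, 1, 1, -1, -1, 1, -1, 1, -1, 1, 1, 1, -1, -1].
Row 14 of H: [1, -1, -1, 1, 1, 1, -1, 1, 1, -1, -1, 1, -1, -1, -1, -1].
(H·H^T)[12][12] = Σ_j H[12][j]·H[12][j] = (-1)² + (1)² + (-1)² + (1)² + (1)² + (-1)² + (-1)² + (1)² + (-1)² + (1)² + (-1)² + (1)² + (1)² + (1)² + (-1)² + (-1)² = 1 + 1 + 1 + 1 + 1 + 1 + 1 + 1 + 1 + 1 + 1 + 1 + 1 + 1 + 1 + 1 = 16.
(H·H^T)[12][14] = Σ_j H[12][j]·H[14][j] = (-1)·(1) + (1)·(-1) + (-1)·(-1) + (1)·(1) + (1)·(1) + (-1)·(1) + (-1)·(-1) + (1)·(1) + (-1)·(1) + (1)·(-1) + (-1)·(-1) + (1)·(1) + (1)·(-1) + (1)·(-1) + (-1)·(-1) + (-1)·(-1) = -1 + -1 + 1 + 1 + 1 + -1 + 1 + 1 + -1 + -1 + 1 + 1 + -1 + -1 + 1 + 1 = 2.
Rows 12 and 14 are not orthogonal (dot product = 2 ≠ 0), so H is not a Hadamard matrix.

(12,12) entry = 16; (12,14) entry = 2.


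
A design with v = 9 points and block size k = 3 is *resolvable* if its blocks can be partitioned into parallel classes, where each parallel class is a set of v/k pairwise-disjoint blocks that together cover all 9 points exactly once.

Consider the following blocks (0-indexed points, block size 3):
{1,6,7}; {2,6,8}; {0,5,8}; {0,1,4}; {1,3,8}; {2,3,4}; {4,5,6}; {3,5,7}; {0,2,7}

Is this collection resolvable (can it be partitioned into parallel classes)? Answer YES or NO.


v = 9, block size k = 3, number of blocks = 9.
For resolvability, blocks must partition into parallel classes of size v/k = 3.
Total blocks must therefore be a multiple of 3: 9 = 3·3 + 0 ⇒ divisible ✓.
Greedy packing gives 3 candidate class(es). Each should be a full parallel class (size 3, covers all 9 points).
  Class 1 (3 blocks): {1,6,7}; {0,5,8}; {2,3,4}. Points covered: [0, 1, 2, 3, 4, 5, 6, 7, 8].
  Class 2 (3 blocks): {2,6,8}; {0,1,4}; {3,5,7}. Points covered: [0, 1, 2, 3, 4, 5, 6, 7, 8].
  Class 3 (3 blocks): {1,3,8}; {4,5,6}; {0,2,7}. Points covered: [0, 1, 2, 3, 4, 5, 6, 7, 8].
All classes full (size 3)? YES. All classes cover every point? YES.
Resolvable? YES.

YES


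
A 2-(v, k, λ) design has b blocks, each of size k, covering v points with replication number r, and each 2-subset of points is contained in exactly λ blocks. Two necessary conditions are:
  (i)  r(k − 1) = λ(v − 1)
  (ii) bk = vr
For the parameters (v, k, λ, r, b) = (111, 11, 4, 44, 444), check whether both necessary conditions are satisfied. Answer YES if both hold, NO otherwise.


Condition (i): r(k − 1) = 44·10 = 440; λ(v − 1) = 4·110 = 440. Match? YES.
Condition (ii): bk = 444·11 = 4884; vr = 111·44 = 4884. Match? YES.
Both conditions hold? YES.

YES


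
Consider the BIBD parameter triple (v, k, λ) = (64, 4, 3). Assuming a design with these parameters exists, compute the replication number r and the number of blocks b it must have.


Any 2-(v, k, λ) BIBD satisfies two necessary conditions:
  (i)  Each point sits in r blocks, and counting incidences through any fixed point gives r(k − 1) = λ(v − 1), so r = λ(v − 1)/(k − 1).
  (ii) Total incidences bk = vr, so b = vr/k.
Step 1: r = λ(v − 1)/(k − 1) = 3·(64 − 1)/(4 − 1) = 3·63/3 = 189/3 = 63.
Step 2: b = vr/k = 64·63/4 = 4032/4 = 1008.
Check integrality: r = 63 ∈ Z ✓, b = 1008 ∈ Z ✓.
(These identities are necessary conditions: they determine r and b for any design with these parameters, but do not by themselves prove that one exists.)

r = 63, b = 1008.


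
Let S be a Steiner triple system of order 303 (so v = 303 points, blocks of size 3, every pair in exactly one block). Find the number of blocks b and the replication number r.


An STS(v) is a 2-(v, 3, 1) BIBD: block size k = 3, λ = 1.
Replication: r(k − 1) = λ(v − 1) ⇒ r·2 = 303 − 1 = 302 ⇒ r = 151.
Block count: bk = vr ⇒ b·3 = 303·151 = 45753 ⇒ b = 15251.

r = 151, b = 15251.


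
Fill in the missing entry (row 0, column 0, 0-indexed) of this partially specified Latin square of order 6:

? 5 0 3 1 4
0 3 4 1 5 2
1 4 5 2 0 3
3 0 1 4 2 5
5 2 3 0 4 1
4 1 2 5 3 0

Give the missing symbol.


Row 0 contains symbols [0, 1, 3, 4, 5] — missing [2].
Column 0 contains symbols [0, 1, 3, 4, 5] — missing [2].
The missing symbol must appear in both missing sets; intersection = [2].
Therefore the hidden value is 2.

Missing value = 2.


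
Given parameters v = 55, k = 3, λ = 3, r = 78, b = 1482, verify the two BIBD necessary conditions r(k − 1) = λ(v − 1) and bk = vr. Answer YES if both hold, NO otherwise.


Condition (i): r(k − 1) = 78·2 = 156; λ(v − 1) = 3·54 = 162. Match? NO.
Condition (ii): bk = 1482·3 = 4446; vr = 55·78 = 4290. Match? NO.
Both conditions hold? NO.

NO


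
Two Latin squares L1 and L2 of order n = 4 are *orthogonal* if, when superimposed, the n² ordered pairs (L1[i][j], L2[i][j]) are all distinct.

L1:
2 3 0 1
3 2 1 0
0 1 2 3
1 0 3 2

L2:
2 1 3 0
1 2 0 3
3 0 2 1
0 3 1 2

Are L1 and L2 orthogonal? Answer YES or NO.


Form the n² = 16 superimposed pairs (L1[i][j], L2[i][j]), row by row (rows and columns indexed from 0):
row 0: (2,2) (3,1) (0,3) (1,0)
row 1: (3,1) (2,2) (1,0) (0,3)
row 2: (0,3) (1,0) (2,2) (3,1)
row 3: (1,0) (0,3) (3,1) (2,2)
Orthogonality requires all 16 pairs distinct.
But the pair (3,1) repeats: cell (0,1) has L1 = 3, L2 = 1, and cell (1,0) has L1 = 3, L2 = 1.
A repeated pair means some other pair never occurs (only 4 distinct pairs out of 16), so the squares are not orthogonal.
Conclusion: NO.

NO


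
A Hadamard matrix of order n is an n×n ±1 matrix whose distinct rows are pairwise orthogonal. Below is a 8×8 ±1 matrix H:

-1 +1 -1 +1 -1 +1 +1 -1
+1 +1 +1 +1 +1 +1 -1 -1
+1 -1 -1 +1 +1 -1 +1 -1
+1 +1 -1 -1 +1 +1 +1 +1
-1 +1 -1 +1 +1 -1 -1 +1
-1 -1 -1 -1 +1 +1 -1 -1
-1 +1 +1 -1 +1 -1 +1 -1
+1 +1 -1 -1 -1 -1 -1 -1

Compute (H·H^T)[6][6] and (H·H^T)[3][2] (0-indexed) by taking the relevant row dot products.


Row 2 of H: [1, -1, -1, 1, 1, -1, 1, -1].
Row 3 of H: [1, 1, -1, -1, 1, 1, 1, 1].
Row 6 of H: [-1, 1, 1, -1, 1, -1, 1, -1].
(H·H^T)[6][6] = Σ_j H[6][j]·H[6][j] = (-1)² + (1)² + (1)² + (-1)² + (1)² + (-1)² + (1)² + (-1)² = 1 + 1 + 1 + 1 + 1 + 1 + 1 + 1 = 8.
(H·H^T)[3][2] = Σ_j H[3][j]·H[2][j] = (1)·(1) + (1)·(-1) + (-1)·(-1) + (-1)·(1) + (1)·(1) + (1)·(-1) + (1)·(1) + (1)·(-1) = 1 + -1 + 1 + -1 + 1 + -1 + 1 + -1 = 0.
So rows 3 and 2 are orthogonal; the diagonal entry equals n = 8.

(6,6) entry = 8; (3,2) entry = 0.


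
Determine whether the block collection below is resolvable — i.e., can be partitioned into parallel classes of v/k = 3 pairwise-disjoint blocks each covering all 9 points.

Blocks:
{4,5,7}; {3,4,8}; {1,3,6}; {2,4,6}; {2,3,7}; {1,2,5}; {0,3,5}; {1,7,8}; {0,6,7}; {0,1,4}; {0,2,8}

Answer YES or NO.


v = 9, block size k = 3, number of blocks = 11.
For resolvability, blocks must partition into parallel classes of size v/k = 3.
Total blocks must therefore be a multiple of 3: 11 = 3·3 + 2 ⇒ not divisible ✗.
Resolvable? NO.

NO


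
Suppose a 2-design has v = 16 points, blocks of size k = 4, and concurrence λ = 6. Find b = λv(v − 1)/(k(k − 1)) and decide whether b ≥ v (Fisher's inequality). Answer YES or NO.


r = λ(v − 1)/(k − 1) = 6·15/3 = 30.
b = vr/k = 16·30/4 = 120.
Fisher's inequality: b ≥ v ⇔ 120 ≥ 16? YES.

YES


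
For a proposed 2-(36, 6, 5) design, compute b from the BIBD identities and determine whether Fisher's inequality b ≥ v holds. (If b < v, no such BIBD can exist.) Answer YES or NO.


b = λv(v − 1)/(k(k − 1)) = 5·36·35/(6·5) = 6300/30 = 210.
Compare with v = 36: b ≥ v, so Fisher's inequality holds.

YES


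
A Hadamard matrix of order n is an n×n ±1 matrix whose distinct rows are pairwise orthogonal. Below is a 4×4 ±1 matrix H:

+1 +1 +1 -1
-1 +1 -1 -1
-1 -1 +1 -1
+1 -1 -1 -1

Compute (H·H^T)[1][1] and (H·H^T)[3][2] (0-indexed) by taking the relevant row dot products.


Row 1 of H: [-1, 1, -1, -1].
Row 2 of H: [-1, -1, 1, -1].
Row 3 of H: [1, -1, -1, -1].
(H·H^T)[1][1] = Σ_j H[1][j]·H[1][j] = (-1)² + (1)² + (-1)² + (-1)² = 1 + 1 + 1 + 1 = 4.
(H·H^T)[3][2] = Σ_j H[3][j]·H[2][j] = (1)·(-1) + (-1)·(-1) + (-1)·(1) + (-1)·(-1) = -1 + 1 + -1 + 1 = 0.
So rows 3 and 2 are orthogonal; the diagonal entry equals n = 4.

(1,1) entry = 4; (3,2) entry = 0.


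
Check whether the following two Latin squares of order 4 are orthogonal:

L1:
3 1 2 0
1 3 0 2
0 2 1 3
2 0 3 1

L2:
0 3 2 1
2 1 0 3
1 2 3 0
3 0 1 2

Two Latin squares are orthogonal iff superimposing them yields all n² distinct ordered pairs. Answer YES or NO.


Form the n² = 16 superimposed pairs (L1[i][j], L2[i][j]), row by row (rows and columns indexed from 0):
row 0: (3,0) (1,3) (2,2) (0,1)
row 1: (1,2) (3,1) (0,0) (2,3)
row 2: (0,1) (2,2) (1,3) (3,0)
row 3: (2,3) (0,0) (3,1) (1,2)
Orthogonality requires all 16 pairs distinct.
But the pair (0,1) repeats: cell (0,3) has L1 = 0, L2 = 1, and cell (2,0) has L1 = 0, L2 = 1.
A repeated pair means some other pair never occurs (only 8 distinct pairs out of 16), so the squares are not orthogonal.
Conclusion: NO.

NO


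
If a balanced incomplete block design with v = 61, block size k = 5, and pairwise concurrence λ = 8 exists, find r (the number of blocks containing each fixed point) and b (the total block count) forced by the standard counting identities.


Any 2-(v, k, λ) BIBD satisfies two necessary conditions:
  (i)  Each point sits in r blocks, and counting incidences through any fixed point gives r(k − 1) = λ(v − 1), so r = λ(v − 1)/(k − 1).
  (ii) Total incidences bk = vr, so b = vr/k.
Step 1: r = λ(v − 1)/(k − 1) = 8·(61 − 1)/(5 − 1) = 8·60/4 = 480/4 = 120.
Step 2: b = vr/k = 61·120/5 = 7320/5 = 1464.
Check integrality: r = 120 ∈ Z ✓, b = 1464 ∈ Z ✓.
(These identities are necessary conditions: they determine r and b for any design with these parameters, but do not by themselves prove that one exists.)

r = 120, b = 1464.


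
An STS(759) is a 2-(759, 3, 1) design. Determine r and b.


An STS(v) is a 2-(v, 3, 1) BIBD: block size k = 3, λ = 1.
Replication: r(k − 1) = λ(v − 1) ⇒ r·2 = 759 − 1 = 758 ⇒ r = 379.
Block count: b = v(v − 1)/6 = 759·758/6 = 575322/6 = 95887.

r = 379, b = 95887.


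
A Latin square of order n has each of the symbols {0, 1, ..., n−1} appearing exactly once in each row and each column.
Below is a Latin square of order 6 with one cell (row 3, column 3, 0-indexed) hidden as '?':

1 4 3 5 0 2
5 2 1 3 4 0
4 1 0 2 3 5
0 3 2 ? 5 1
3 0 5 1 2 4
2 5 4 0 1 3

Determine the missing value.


Row 3 contains symbols [0, 1, 2, 3, 5] — missing [4].
Column 3 contains symbols [0, 1, 2, 3, 5] — missing [4].
The missing symbol must appear in both missing sets; intersection = [4].
Therefore the hidden value is 4.

Missing value = 4.


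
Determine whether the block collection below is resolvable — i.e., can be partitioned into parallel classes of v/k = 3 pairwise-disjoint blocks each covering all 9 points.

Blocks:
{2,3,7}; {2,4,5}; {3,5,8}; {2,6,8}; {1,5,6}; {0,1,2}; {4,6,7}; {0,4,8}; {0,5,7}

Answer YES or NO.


v = 9, block size k = 3, number of blocks = 9.
For resolvability, blocks must partition into parallel classes of size v/k = 3.
Total blocks must therefore be a multiple of 3: 9 = 3·3 + 0 ⇒ divisible ✓.
Consider block {2,4,5}. It intersects every other block in the collection, so no parallel class of size 3 can contain it.
Since every block must belong to some parallel class in a resolution, the collection cannot be partitioned into parallel classes.
Resolvable? NO.

NO


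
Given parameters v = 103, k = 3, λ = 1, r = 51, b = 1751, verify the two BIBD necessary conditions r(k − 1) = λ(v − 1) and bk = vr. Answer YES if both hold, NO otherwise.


Condition (i): r(k − 1) = 51·2 = 102; λ(v − 1) = 1·102 = 102. Match? YES.
Condition (ii): bk = 1751·3 = 5253; vr = 103·51 = 5253. Match? YES.
Both conditions hold? YES.

YES


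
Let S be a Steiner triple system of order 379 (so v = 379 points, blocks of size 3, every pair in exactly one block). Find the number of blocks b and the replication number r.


An STS(v) is a 2-(v, 3, 1) BIBD: block size k = 3, λ = 1.
Replication: r(k − 1) = λ(v − 1) ⇒ r·2 = 379 − 1 = 378 ⇒ r = 189.
Block count: b = v(v − 1)/6 = 379·378/6 = 143262/6 = 23877.
(Check via bk = vr: 23877·3 = 71631 = 379·189 = 71631 ✓.)

r = 189, b = 23877.


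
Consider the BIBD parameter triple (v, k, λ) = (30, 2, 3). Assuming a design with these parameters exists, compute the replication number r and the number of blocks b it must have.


Any 2-(v, k, λ) BIBD satisfies two necessary conditions:
  (i)  Each point sits in r blocks, and counting incidences through any fixed point gives r(k − 1) = λ(v − 1), so r = λ(v − 1)/(k − 1).
  (ii) Total incidences bk = vr, so b = vr/k.
Step 1: r = λ(v − 1)/(k − 1) = 3·(30 − 1)/(2 − 1) = 3·29/1 = 87/1 = 87.
Step 2: b = vr/k = 30·87/2 = 2610/2 = 1305.
Check integrality: r = 87 ∈ Z ✓, b = 1305 ∈ Z ✓.
(These identities are necessary conditions: they determine r and b for any design with these parameters, but do not by themselves prove that one exists.)

r = 87, b = 1305.


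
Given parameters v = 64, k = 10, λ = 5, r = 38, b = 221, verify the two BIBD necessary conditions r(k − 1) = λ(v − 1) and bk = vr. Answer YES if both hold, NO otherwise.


Condition (i): r(k − 1) = 38·9 = 342; λ(v − 1) = 5·63 = 315. Match? NO.
Condition (ii): bk = 221·10 = 2210; vr = 64·38 = 2432. Match? NO.
Both conditions hold? NO.

NO


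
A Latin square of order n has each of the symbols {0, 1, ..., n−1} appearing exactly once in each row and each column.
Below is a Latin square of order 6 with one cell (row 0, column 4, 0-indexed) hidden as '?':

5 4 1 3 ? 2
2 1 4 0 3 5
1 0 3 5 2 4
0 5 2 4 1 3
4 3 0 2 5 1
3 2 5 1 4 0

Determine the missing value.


Row 0 contains symbols [1, 2, 3, 4, 5] — missing [0].
Column 4 contains symbols [1, 2, 3, 4, 5] — missing [0].
The missing symbol must appear in both missing sets; intersection = [0].
Therefore the hidden value is 0.

Missing value = 0.


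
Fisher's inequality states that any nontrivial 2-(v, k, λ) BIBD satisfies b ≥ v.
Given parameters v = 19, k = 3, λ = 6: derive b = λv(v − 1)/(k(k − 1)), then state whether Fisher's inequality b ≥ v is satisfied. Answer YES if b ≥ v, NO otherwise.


b = λv(v − 1)/(k(k − 1)) = 6·19·18/(3·2) = 2052/6 = 342.
Compare with v = 19: b ≥ v, so Fisher's inequality holds.

YES


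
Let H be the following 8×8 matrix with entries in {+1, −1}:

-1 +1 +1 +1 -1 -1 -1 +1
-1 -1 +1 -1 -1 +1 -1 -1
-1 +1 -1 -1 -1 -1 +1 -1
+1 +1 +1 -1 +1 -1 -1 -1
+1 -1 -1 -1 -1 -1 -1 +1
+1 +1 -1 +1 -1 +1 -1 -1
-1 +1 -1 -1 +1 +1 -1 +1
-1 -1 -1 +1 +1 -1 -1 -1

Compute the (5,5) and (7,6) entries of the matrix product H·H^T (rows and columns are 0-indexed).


Row 5 of H: [1, 1, -1, 1, -1, 1, -1, -1].
Row 6 of H: [-1, 1, -1, -1, 1, 1, -1, 1].
Row 7 of H: [-1, -1, -1, 1, 1, -1, -1, -1].
(H·H^T)[5][5] = Σ_j H[5][j]·H[5][j] = (1)² + (1)² + (-1)² + (1)² + (-1)² + (1)² + (-1)² + (-1)² = 1 + 1 + 1 + 1 + 1 + 1 + 1 + 1 = 8.
(H·H^T)[7][6] = Σ_j H[7][j]·H[6][j] = (-1)·(-1) + (-1)·(1) + (-1)·(-1) + (1)·(-1) + (1)·(1) + (-1)·(1) + (-1)·(-1) + (-1)·(1) = 1 + -1 + 1 + -1 + 1 + -1 + 1 + -1 = 0.
So rows 7 and 6 are orthogonal; the diagonal entry equals n = 8.

(5,5) entry = 8; (7,6) entry = 0.


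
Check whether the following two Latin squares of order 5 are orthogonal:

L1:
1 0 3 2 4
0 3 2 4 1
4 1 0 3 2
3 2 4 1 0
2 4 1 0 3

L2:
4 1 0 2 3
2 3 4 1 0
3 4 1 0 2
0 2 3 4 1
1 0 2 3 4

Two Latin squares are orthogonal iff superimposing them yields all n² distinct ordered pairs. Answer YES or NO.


Form the n² = 25 superimposed pairs (L1[i][j], L2[i][j]), row by row (rows and columns indexed from 0):
row 0: (1,4) (0,1) (3,0) (2,2) (4,3)
row 1: (0,2) (3,3) (2,4) (4,1) (1,0)
row 2: (4,3) (1,4) (0,1) (3,0) (2,2)
row 3: (3,0) (2,2) (4,3) (1,4) (0,1)
row 4: (2,1) (4,0) (1,2) (0,3) (3,4)
Orthogonality requires all 25 pairs distinct.
But the pair (4,3) repeats: cell (0,4) has L1 = 4, L2 = 3, and cell (2,0) has L1 = 4, L2 = 3.
A repeated pair means some other pair never occurs (only 15 distinct pairs out of 25), so the squares are not orthogonal.
Conclusion: NO.

NO


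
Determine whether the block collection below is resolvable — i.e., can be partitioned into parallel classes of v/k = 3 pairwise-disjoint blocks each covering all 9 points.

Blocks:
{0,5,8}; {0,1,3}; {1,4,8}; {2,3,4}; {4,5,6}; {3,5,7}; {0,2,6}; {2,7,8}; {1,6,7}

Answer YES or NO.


v = 9, block size k = 3, number of blocks = 9.
For resolvability, blocks must partition into parallel classes of size v/k = 3.
Total blocks must therefore be a multiple of 3: 9 = 3·3 + 0 ⇒ divisible ✓.
Greedy packing gives 3 candidate class(es). Each should be a full parallel class (size 3, covers all 9 points).
  Class 1 (3 blocks): {0,5,8}; {2,3,4}; {1,6,7}. Points covered: [0, 1, 2, 3, 4, 5, 6, 7, 8].
  Class 2 (3 blocks): {0,1,3}; {4,5,6}; {2,7,8}. Points covered: [0, 1, 2, 3, 4, 5, 6, 7, 8].
  Class 3 (3 blocks): {1,4,8}; {3,5,7}; {0,2,6}. Points covered: [0, 1, 2, 3, 4, 5, 6, 7, 8].
All classes full (size 3)? YES. All classes cover every point? YES.
Resolvable? YES.

YES


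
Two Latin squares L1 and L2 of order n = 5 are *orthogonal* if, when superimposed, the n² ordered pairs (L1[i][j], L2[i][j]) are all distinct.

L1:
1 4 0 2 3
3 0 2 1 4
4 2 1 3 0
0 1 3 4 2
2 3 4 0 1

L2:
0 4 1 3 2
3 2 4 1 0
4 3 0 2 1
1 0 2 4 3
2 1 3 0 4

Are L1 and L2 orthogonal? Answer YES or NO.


Form the n² = 25 superimposed pairs (L1[i][j], L2[i][j]), row by row (rows and columns indexed from 0):
row 0: (1,0) (4,4) (0,1) (2,3) (3,2)
row 1: (3,3) (0,2) (2,4) (1,1) (4,0)
row 2: (4,4) (2,3) (1,0) (3,2) (0,1)
row 3: (0,1) (1,0) (3,2) (4,4) (2,3)
row 4: (2,2) (3,1) (4,3) (0,0) (1,4)
Orthogonality requires all 25 pairs distinct.
But the pair (4,4) repeats: cell (0,1) has L1 = 4, L2 = 4, and cell (2,0) has L1 = 4, L2 = 4.
A repeated pair means some other pair never occurs (only 15 distinct pairs out of 25), so the squares are not orthogonal.
Conclusion: NO.

NO


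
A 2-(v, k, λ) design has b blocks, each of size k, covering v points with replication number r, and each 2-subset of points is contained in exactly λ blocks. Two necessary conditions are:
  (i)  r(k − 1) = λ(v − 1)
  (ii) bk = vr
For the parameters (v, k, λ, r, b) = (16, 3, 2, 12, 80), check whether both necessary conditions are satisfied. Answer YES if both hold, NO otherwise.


Condition (i): r(k − 1) = 12·2 = 24; λ(v − 1) = 2·15 = 30. Match? NO.
Condition (ii): bk = 80·3 = 240; vr = 16·12 = 192. Match? NO.
Both conditions hold? NO.

NO


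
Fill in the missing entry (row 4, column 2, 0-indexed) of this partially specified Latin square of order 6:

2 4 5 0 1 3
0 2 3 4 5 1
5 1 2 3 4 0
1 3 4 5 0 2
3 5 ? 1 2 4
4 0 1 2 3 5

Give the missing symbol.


Row 4 contains symbols [1, 2, 3, 4, 5] — missing [0].
Column 2 contains symbols [1, 2, 3, 4, 5] — missing [0].
The missing symbol must appear in both missing sets; intersection = [0].
Therefore the hidden value is 0.

Missing value = 0.


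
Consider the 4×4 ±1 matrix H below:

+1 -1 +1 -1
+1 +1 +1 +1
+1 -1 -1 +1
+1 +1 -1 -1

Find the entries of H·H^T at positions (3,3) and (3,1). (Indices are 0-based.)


Row 1 of H: [1, 1, 1, 1].
Row 3 of H: [1, 1, -1, -1].
(H·H^T)[3][3] = Σ_j H[3][j]·H[3][j] = (1)² + (1)² + (-1)² + (-1)² = 1 + 1 + 1 + 1 = 4.
(H·H^T)[3][1] = Σ_j H[3][j]·H[1][j] = (1)·(1) + (1)·(1) + (-1)·(1) + (-1)·(1) = 1 + 1 + -1 + -1 = 0.
So rows 3 and 1 are orthogonal; the diagonal entry equals n = 4.

(3,3) entry = 4; (3,1) entry = 0.


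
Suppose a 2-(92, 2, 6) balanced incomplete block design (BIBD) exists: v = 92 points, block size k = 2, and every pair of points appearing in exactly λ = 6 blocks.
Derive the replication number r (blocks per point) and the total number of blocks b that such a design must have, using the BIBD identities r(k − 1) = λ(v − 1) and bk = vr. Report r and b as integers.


Any 2-(v, k, λ) BIBD satisfies two necessary conditions:
  (i)  Each point sits in r blocks, and counting incidences through any fixed point gives r(k − 1) = λ(v − 1), so r = λ(v − 1)/(k − 1).
  (ii) Total incidences bk = vr, so b = vr/k.
Step 1: r = λ(v − 1)/(k − 1) = 6·(92 − 1)/(2 − 1) = 6·91/1 = 546/1 = 546.
Step 2: b = vr/k = 92·546/2 = 50232/2 = 25116.
Check integrality: r = 546 ∈ Z ✓, b = 25116 ∈ Z ✓.
(These identities are necessary conditions: they determine r and b for any design with these parameters, but do not by themselves prove that one exists.)

r = 546, b = 25116.


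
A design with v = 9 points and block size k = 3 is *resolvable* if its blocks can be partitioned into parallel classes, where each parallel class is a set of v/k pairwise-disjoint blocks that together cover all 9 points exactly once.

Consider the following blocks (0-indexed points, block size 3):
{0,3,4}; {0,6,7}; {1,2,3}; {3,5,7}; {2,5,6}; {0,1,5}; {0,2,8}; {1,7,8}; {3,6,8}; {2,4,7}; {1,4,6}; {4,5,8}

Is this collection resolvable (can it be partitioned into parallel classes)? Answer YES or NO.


v = 9, block size k = 3, number of blocks = 12.
For resolvability, blocks must partition into parallel classes of size v/k = 3.
Total blocks must therefore be a multiple of 3: 12 = 3·4 + 0 ⇒ divisible ✓.
Greedy packing gives 4 candidate class(es). Each should be a full parallel class (size 3, covers all 9 points).
  Class 1 (3 blocks): {0,3,4}; {2,5,6}; {1,7,8}. Points covered: [0, 1, 2, 3, 4, 5, 6, 7, 8].
  Class 2 (3 blocks): {0,6,7}; {1,2,3}; {4,5,8}. Points covered: [0, 1, 2, 3, 4, 5, 6, 7, 8].
  Class 3 (3 blocks): {3,5,7}; {0,2,8}; {1,4,6}. Points covered: [0, 1, 2, 3, 4, 5, 6, 7, 8].
  Class 4 (3 blocks): {0,1,5}; {3,6,8}; {2,4,7}. Points covered: [0, 1, 2, 3, 4, 5, 6, 7, 8].
All classes full (size 3)? YES. All classes cover every point? YES.
Resolvable? YES.

YES


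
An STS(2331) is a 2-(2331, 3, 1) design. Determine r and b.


An STS(v) is a 2-(v, 3, 1) BIBD: block size k = 3, λ = 1.
Replication: r(k − 1) = λ(v − 1) ⇒ r·2 = 2331 − 1 = 2330 ⇒ r = 1165.
Block count: bk = vr ⇒ b·3 = 2331·1165 = 2715615 ⇒ b = 905205.

r = 1165, b = 905205.


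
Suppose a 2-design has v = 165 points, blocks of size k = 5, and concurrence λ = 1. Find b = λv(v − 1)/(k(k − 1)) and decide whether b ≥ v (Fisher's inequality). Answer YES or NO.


b = λv(v − 1)/(k(k − 1)) = 1·165·164/(5·4) = 27060/20 = 1353.
Compare with v = 165: b ≥ v, so Fisher's inequality holds.

YES


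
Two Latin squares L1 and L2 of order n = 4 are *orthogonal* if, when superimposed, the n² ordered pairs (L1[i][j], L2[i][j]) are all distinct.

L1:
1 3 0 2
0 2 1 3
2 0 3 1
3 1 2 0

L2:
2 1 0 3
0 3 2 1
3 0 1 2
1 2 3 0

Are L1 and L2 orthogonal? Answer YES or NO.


Form the n² = 16 superimposed pairs (L1[i][j], L2[i][j]), row by row (rows and columns indexed from 0):
row 0: (1,2) (3,1) (0,0) (2,3)
row 1: (0,0) (2,3) (1,2) (3,1)
row 2: (2,3) (0,0) (3,1) (1,2)
row 3: (3,1) (1,2) (2,3) (0,0)
Orthogonality requires all 16 pairs distinct.
But the pair (0,0) repeats: cell (0,2) has L1 = 0, L2 = 0, and cell (1,0) has L1 = 0, L2 = 0.
A repeated pair means some other pair never occurs (only 4 distinct pairs out of 16), so the squares are not orthogonal.
Conclusion: NO.

NO


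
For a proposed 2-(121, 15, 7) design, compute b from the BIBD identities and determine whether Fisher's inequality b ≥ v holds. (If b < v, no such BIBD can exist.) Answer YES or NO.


r = λ(v − 1)/(k − 1) = 7·120/14 = 60.
b = vr/k = 121·60/15 = 484.
Fisher's inequality: b ≥ v ⇔ 484 ≥ 121? YES.

YES


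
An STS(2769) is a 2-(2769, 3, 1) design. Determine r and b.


An STS(v) is a 2-(v, 3, 1) BIBD: block size k = 3, λ = 1.
Replication: r(k − 1) = λ(v − 1) ⇒ r·2 = 2769 − 1 = 2768 ⇒ r = 1384.
Block count: b = v(v − 1)/6 = 2769·2768/6 = 7664592/6 = 1277432.

r = 1384, b = 1277432.


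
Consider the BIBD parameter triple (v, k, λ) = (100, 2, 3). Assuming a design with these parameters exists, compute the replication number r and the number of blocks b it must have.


Any 2-(v, k, λ) BIBD satisfies two necessary conditions:
  (i)  Each point sits in r blocks, and counting incidences through any fixed point gives r(k − 1) = λ(v − 1), so r = λ(v − 1)/(k − 1).
  (ii) Total incidences bk = vr, so b = vr/k.
Step 1: r = λ(v − 1)/(k − 1) = 3·(100 − 1)/(2 − 1) = 3·99/1 = 297/1 = 297.
Step 2: b = vr/k = 100·297/2 = 29700/2 = 14850.
Check integrality: r = 297 ∈ Z ✓, b = 14850 ∈ Z ✓.
(These identities are necessary conditions: they determine r and b for any design with these parameters, but do not by themselves prove that one exists.)

r = 297, b = 14850.


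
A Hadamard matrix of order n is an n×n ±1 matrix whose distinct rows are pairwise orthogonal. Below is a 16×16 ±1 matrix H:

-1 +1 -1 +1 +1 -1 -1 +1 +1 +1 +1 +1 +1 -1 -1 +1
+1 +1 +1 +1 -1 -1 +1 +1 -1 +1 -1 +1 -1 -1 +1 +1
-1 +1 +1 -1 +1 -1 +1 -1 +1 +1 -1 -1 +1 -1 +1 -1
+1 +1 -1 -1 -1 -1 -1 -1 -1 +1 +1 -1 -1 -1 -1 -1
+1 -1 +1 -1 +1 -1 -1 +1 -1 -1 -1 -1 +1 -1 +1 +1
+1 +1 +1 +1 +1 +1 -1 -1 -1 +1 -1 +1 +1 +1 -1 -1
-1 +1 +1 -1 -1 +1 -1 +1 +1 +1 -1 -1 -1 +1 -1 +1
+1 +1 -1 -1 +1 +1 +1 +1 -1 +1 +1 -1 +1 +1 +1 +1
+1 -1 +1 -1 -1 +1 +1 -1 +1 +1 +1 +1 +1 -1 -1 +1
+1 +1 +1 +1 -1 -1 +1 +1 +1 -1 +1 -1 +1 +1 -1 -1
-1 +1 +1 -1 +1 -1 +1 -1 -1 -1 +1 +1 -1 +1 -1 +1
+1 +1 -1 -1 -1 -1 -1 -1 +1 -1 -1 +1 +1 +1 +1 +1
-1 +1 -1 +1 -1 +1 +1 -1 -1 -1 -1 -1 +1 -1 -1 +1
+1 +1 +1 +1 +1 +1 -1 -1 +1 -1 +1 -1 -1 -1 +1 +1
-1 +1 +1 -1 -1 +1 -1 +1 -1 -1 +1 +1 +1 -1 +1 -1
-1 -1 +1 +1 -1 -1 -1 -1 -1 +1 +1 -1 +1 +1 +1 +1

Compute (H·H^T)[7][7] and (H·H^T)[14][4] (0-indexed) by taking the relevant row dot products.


Row 4 of H: [1, -1, 1, -1, 1, -1, -1, 1, -1, -1, -1, -1, 1, -1, 1, 1].
Row 7 of H: [1, 1, -1, -1, 1, 1, 1, 1, -1, 1, 1, -1, 1, 1, 1, 1].
Row 14 of H: [-1, 1, 1, -1, -1, 1, -1, 1, -1, -1, 1, 1, 1, -1, 1, -1].
(H·H^T)[7][7] = Σ_j H[7][j]·H[7][j] = (1)² + (1)² + (-1)² + (-1)² + (1)² + (1)² + (1)² + (1)² + (-1)² + (1)² + (1)² + (-1)² + (1)² + (1)² + (1)² + (1)² = 1 + 1 + 1 + 1 + 1 + 1 + 1 + 1 + 1 + 1 + 1 + 1 + 1 + 1 + 1 + 1 = 16.
(H·H^T)[14][4] = Σ_j H[14][j]·H[4][j] = (-1)·(1) + (1)·(-1) + (1)·(1) + (-1)·(-1) + (-1)·(1) + (1)·(-1) + (-1)·(-1) + (1)·(1) + (-1)·(-1) + (-1)·(-1) + (1)·(-1) + (1)·(-1) + (1)·(1) + (-1)·(-1) + (1)·(1) + (-1)·(1) = -1 + -1 + 1 + 1 + -1 + -1 + 1 + 1 + 1 + 1 + -1 + -1 + 1 + 1 + 1 + -1 = 2.
Rows 14 and 4 are not orthogonal (dot product = 2 ≠ 0), so H is not a Hadamard matrix.

(7,7) entry = 16; (14,4) entry = 2.


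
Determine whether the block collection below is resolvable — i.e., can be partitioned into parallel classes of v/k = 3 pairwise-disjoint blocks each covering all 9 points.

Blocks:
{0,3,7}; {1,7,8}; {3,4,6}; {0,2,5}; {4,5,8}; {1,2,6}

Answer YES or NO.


v = 9, block size k = 3, number of blocks = 6.
For resolvability, blocks must partition into parallel classes of size v/k = 3.
Total blocks must therefore be a multiple of 3: 6 = 3·2 + 0 ⇒ divisible ✓.
Greedy packing gives 2 candidate class(es). Each should be a full parallel class (size 3, covers all 9 points).
  Class 1 (3 blocks): {0,3,7}; {4,5,8}; {1,2,6}. Points covered: [0, 1, 2, 3, 4, 5, 6, 7, 8].
  Class 2 (3 blocks): {1,7,8}; {3,4,6}; {0,2,5}. Points covered: [0, 1, 2, 3, 4, 5, 6, 7, 8].
All classes full (size 3)? YES. All classes cover every point? YES.
Resolvable? YES.

YES


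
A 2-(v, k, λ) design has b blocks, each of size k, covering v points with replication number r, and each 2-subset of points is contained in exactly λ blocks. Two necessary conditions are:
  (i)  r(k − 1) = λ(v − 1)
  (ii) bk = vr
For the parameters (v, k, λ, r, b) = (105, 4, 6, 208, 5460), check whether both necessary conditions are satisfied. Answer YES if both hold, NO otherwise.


Condition (i): r(k − 1) = 208·3 = 624; λ(v − 1) = 6·104 = 624. Match? YES.
Condition (ii): bk = 5460·4 = 21840; vr = 105·208 = 21840. Match? YES.
Both conditions hold? YES.

YES


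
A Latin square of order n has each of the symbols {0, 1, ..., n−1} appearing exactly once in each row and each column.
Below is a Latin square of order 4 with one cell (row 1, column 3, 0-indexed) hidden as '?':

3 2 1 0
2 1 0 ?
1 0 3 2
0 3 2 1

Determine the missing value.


Row 1 contains symbols [0, 1, 2] — missing [3].
Column 3 contains symbols [0, 1, 2] — missing [3].
The missing symbol must appear in both missing sets; intersection = [3].
Therefore the hidden value is 3.

Missing value = 3.


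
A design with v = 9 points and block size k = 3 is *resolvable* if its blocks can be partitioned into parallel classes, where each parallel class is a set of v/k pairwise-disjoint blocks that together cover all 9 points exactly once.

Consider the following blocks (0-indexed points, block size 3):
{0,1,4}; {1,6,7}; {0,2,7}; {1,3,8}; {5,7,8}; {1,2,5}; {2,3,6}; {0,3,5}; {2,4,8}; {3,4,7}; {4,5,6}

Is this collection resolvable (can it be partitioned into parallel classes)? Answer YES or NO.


v = 9, block size k = 3, number of blocks = 11.
For resolvability, blocks must partition into parallel classes of size v/k = 3.
Total blocks must therefore be a multiple of 3: 11 = 3·3 + 2 ⇒ not divisible ✗.
Resolvable? NO.

NO


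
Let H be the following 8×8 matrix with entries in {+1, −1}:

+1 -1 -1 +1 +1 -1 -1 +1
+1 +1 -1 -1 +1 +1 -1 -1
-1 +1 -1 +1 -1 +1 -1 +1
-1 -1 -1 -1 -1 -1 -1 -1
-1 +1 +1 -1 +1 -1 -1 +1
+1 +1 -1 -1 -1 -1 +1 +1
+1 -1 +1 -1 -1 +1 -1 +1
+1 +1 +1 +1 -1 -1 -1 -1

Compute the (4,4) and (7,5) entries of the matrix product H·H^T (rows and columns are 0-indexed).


Row 4 of H: [-1, 1, 1, -1, 1, -1, -1, 1].
Row 5 of H: [1, 1, -1, -1, -1, -1, 1, 1].
Row 7 of H: [1, 1, 1, 1, -1, -1, -1, -1].
(H·H^T)[4][4] = Σ_j H[4][j]·H[4][j] = (-1)² + (1)² + (1)² + (-1)² + (1)² + (-1)² + (-1)² + (1)² = 1 + 1 + 1 + 1 + 1 + 1 + 1 + 1 = 8.
(H·H^T)[7][5] = Σ_j H[7][j]·H[5][j] = (1)·(1) + (1)·(1) + (1)·(-1) + (1)·(-1) + (-1)·(-1) + (-1)·(-1) + (-1)·(1) + (-1)·(1) = 1 + 1 + -1 + -1 + 1 + 1 + -1 + -1 = 0.
So rows 7 and 5 are orthogonal; the diagonal entry equals n = 8.

(4,4) entry = 8; (7,5) entry = 0.


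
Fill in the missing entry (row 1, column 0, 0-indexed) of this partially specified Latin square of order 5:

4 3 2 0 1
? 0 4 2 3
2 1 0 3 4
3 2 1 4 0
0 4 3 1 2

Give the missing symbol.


Row 1 contains symbols [0, 2, 3, 4] — missing [1].
Column 0 contains symbols [0, 2, 3, 4] — missing [1].
The missing symbol must appear in both missing sets; intersection = [1].
Therefore the hidden value is 1.

Missing value = 1.


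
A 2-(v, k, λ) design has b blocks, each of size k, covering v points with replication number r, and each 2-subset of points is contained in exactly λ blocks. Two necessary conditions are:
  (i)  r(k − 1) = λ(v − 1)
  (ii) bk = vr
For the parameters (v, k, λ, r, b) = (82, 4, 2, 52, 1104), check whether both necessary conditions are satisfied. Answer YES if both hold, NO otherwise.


Condition (i): r(k − 1) = 52·3 = 156; λ(v − 1) = 2·81 = 162. Match? NO.
Condition (ii): bk = 1104·4 = 4416; vr = 82·52 = 4264. Match? NO.
Both conditions hold? NO.

NO


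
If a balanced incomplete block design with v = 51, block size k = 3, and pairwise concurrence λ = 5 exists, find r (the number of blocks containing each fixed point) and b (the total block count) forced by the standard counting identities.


Any 2-(v, k, λ) BIBD satisfies two necessary conditions:
  (i)  Each point sits in r blocks, and counting incidences through any fixed point gives r(k − 1) = λ(v − 1), so r = λ(v − 1)/(k − 1).
  (ii) Total incidences bk = vr, so b = vr/k.
Step 1: r = λ(v − 1)/(k − 1) = 5·(51 − 1)/(3 − 1) = 5·50/2 = 250/2 = 125.
Step 2: b = vr/k = 51·125/3 = 6375/3 = 2125.
Check integrality: r = 125 ∈ Z ✓, b = 2125 ∈ Z ✓.
(These identities are necessary conditions: they determine r and b for any design with these parameters, but do not by themselves prove that one exists.)

r = 125, b = 2125.


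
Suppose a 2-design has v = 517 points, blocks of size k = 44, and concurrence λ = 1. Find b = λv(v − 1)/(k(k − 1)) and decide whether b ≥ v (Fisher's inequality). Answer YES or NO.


b = λv(v − 1)/(k(k − 1)) = 1·517·516/(44·43) = 266772/1892 = 141.
Compare with v = 517: b < v, so Fisher's inequality fails.

NO
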